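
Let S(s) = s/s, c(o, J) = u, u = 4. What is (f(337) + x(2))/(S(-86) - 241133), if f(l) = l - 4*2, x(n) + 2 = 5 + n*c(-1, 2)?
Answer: -85/60283 ≈ -0.0014100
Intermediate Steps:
c(o, J) = 4
x(n) = 3 + 4*n (x(n) = -2 + (5 + n*4) = -2 + (5 + 4*n) = 3 + 4*n)
f(l) = -8 + l (f(l) = l - 8 = -8 + l)
S(s) = 1
(f(337) + x(2))/(S(-86) - 241133) = ((-8 + 337) + (3 + 4*2))/(1 - 241133) = (329 + (3 + 8))/(-241132) = (329 + 11)*(-1/241132) = 340*(-1/241132) = -85/60283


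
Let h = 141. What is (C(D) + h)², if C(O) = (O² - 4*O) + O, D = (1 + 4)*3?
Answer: 103041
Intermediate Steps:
D = 15 (D = 5*3 = 15)
C(O) = O² - 3*O
(C(D) + h)² = (15*(-3 + 15) + 141)² = (15*12 + 141)² = (180 + 141)² = 321² = 103041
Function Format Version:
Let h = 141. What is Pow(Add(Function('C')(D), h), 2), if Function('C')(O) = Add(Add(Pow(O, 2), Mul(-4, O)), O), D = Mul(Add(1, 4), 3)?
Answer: 103041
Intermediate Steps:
D = 15 (D = Mul(5, 3) = 15)
Function('C')(O) = Add(Pow(O, 2), Mul(-3, O))
Pow(Add(Function('C')(D), h), 2) = Pow(Add(Mul(15, Add(-3, 15)), 141), 2) = Pow(Add(Mul(15, 12), 141), 2) = Pow(Add(180, 141), 2) = Pow(321, 2) = 103041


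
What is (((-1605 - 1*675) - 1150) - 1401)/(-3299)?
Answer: 4831/3299 ≈ 1.4644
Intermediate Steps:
(((-1605 - 1*675) - 1150) - 1401)/(-3299) = (((-1605 - 675) - 1150) - 1401)*(-1/3299) = ((-2280 - 1150) - 1401)*(-1/3299) = (-3430 - 1401)*(-1/3299) = -4831*(-1/3299) = 4831/3299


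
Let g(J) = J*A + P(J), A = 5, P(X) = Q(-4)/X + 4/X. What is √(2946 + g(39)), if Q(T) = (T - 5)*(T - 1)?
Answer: 2*√1194843/39 ≈ 56.056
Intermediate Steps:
Q(T) = (-1 + T)*(-5 + T) (Q(T) = (-5 + T)*(-1 + T) = (-1 + T)*(-5 + T))
P(X) = 49/X (P(X) = (5 + (-4)² - 6*(-4))/X + 4/X = (5 + 16 + 24)/X + 4/X = 45/X + 4/X = 49/X)
g(J) = 5*J + 49/J (g(J) = J*5 + 49/J = 5*J + 49/J)
√(2946 + g(39)) = √(2946 + (5*39 + 49/39)) = √(2946 + (195 + 49*(1/39))) = √(2946 + (195 + 49/39)) = √(2946 + 7654/39) = √(122548/39) = 2*√1194843/39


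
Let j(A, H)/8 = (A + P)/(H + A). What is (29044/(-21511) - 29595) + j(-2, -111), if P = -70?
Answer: -71928730721/2430743 ≈ -29591.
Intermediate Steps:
j(A, H) = 8*(-70 + A)/(A + H) (j(A, H) = 8*((A - 70)/(H + A)) = 8*((-70 + A)/(A + H)) = 8*(-70 + A)/(A + H))
(29044/(-21511) - 29595) + j(-2, -111) = (29044/(-21511) - 29595) + 8*(-70 - 2)/(-2 - 111) = (29044*(-1/21511) - 29595) + 8*(-72)/(-113) = (-29044/21511 - 29595) + 8*(-1/113)*(-72) = -636647089/21511 + 576/113 = -71928730721/2430743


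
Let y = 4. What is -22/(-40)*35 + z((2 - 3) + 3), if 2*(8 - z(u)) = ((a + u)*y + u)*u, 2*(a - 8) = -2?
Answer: -43/4 ≈ -10.750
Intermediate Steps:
a = 7 (a = 8 + (1/2)*(-2) = 8 - 1 = 7)
z(u) = 8 - u*(28 + 5*u)/2 (z(u) = 8 - ((7 + u)*4 + u)*u/2 = 8 - ((28 + 4*u) + u)*u/2 = 8 - (28 + 5*u)*u/2 = 8 - u*(28 + 5*u)/2)
-22/(-40)*35 + z((2 - 3) + 3) = -22/(-40)*35 + (8 - 14*((2 - 3) + 3) - 5*((2 - 3) + 3)**2/2) = -22*(-1/40)*35 + (8 - 14*(-1 + 3) - 5*(-1 + 3)**2/2) = (11/20)*35 + (8 - 14*2 - 5/2*2**2) = 77/4 + (8 - 28 - 5/2*4) = 77/4 + (8 - 28 - 10) = 77/4 - 30 = -43/4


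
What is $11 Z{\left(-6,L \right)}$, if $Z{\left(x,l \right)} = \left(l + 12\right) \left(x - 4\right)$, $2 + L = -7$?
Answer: $-330$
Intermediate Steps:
$L = -9$ ($L = -2 - 7 = -9$)
$Z{\left(x,l \right)} = \left(-4 + x\right) \left(12 + l\right)$ ($Z{\left(x,l \right)} = \left(12 + l\right) \left(-4 + x\right) = \left(-4 + x\right) \left(12 + l\right)$)
$11 Z{\left(-6,L \right)} = 11 \left(-48 - -36 + 12 \left(-6\right) - -54\right) = 11 \left(-48 + 36 - 72 + 54\right) = 11 \left(-30\right) = -330$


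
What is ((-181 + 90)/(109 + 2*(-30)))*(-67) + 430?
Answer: 3881/7 ≈ 554.43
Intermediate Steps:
((-181 + 90)/(109 + 2*(-30)))*(-67) + 430 = -91/(109 - 60)*(-67) + 430 = -91/49*(-67) + 430 = -91*1/49*(-67) + 430 = -13/7*(-67) + 430 = 871/7 + 430 = 3881/7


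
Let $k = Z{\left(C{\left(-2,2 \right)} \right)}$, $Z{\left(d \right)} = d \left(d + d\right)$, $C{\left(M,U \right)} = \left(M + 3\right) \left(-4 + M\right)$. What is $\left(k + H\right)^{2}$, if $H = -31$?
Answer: $1681$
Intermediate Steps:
$C{\left(M,U \right)} = \left(-4 + M\right) \left(3 + M\right)$ ($C{\left(M,U \right)} = \left(3 + M\right) \left(-4 + M\right) = \left(-4 + M\right) \left(3 + M\right)$)
$Z{\left(d \right)} = 2 d^{2}$ ($Z{\left(d \right)} = d 2 d = 2 d^{2}$)
$k = 72$ ($k = 2 \left(-12 + \left(-2\right)^{2} - -2\right)^{2} = 2 \left(-12 + 4 + 2\right)^{2} = 2 \left(-6\right)^{2} = 2 \cdot 36 = 72$)
$\left(k + H\right)^{2} = \left(72 - 31\right)^{2} = 41^{2} = 1681$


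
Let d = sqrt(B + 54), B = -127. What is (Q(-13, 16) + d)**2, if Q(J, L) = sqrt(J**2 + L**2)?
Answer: 352 + 10*I*sqrt(1241) ≈ 352.0 + 352.28*I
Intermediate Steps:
d = I*sqrt(73) (d = sqrt(-127 + 54) = sqrt(-73) = I*sqrt(73) ≈ 8.544*I)
(Q(-13, 16) + d)**2 = (sqrt((-13)**2 + 16**2) + I*sqrt(73))**2 = (sqrt(169 + 256) + I*sqrt(73))**2 = (sqrt(425) + I*sqrt(73))**2 = (5*sqrt(17) + I*sqrt(73))**2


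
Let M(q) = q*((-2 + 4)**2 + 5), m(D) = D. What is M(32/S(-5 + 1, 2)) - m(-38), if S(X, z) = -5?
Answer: -98/5 ≈ -19.600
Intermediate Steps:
M(q) = 9*q (M(q) = q*(2**2 + 5) = q*(4 + 5) = q*9 = 9*q)
M(32/S(-5 + 1, 2)) - m(-38) = 9*(32/(-5)) - 1*(-38) = 9*(32*(-1/5)) + 38 = 9*(-32/5) + 38 = -288/5 + 38 = -98/5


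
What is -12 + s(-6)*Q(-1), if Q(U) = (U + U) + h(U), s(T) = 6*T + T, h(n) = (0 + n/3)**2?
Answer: 202/3 ≈ 67.333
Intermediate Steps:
h(n) = n**2/9 (h(n) = (0 + n*(1/3))**2 = (0 + n/3)**2 = (n/3)**2 = n**2/9)
s(T) = 7*T
Q(U) = 2*U + U**2/9 (Q(U) = (U + U) + U**2/9 = 2*U + U**2/9)
-12 + s(-6)*Q(-1) = -12 + (7*(-6))*((1/9)*(-1)*(18 - 1)) = -12 - 14*(-1)*17/3 = -12 - 42*(-17/9) = -12 + 238/3 = 202/3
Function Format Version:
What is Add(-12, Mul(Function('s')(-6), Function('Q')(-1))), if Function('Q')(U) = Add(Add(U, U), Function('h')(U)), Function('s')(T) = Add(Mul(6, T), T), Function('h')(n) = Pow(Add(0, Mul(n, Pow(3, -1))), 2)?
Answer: Rational(202, 3) ≈ 67.333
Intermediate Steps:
Function('h')(n) = Mul(Rational(1, 9), Pow(n, 2)) (Function('h')(n) = Pow(Add(0, Mul(n, Rational(1, 3))), 2) = Pow(Add(0, Mul(Rational(1, 3), n)), 2) = Pow(Mul(Rational(1, 3), n), 2) = Mul(Rational(1, 9), Pow(n, 2)))
Function('s')(T) = Mul(7, T)
Function('Q')(U) = Add(Mul(2, U), Mul(Rational(1, 9), Pow(U, 2))) (Function('Q')(U) = Add(Add(U, U), Mul(Rational(1, 9), Pow(U, 2))) = Add(Mul(2, U), Mul(Rational(1, 9), Pow(U, 2))))
Add(-12, Mul(Function('s')(-6), Function('Q')(-1))) = Add(-12, Mul(Mul(7, -6), Mul(Rational(1, 9), -1, Add(18, -1)))) = Add(-12, Mul(-42, Mul(Rational(1, 9), -1, 17))) = Add(-12, Mul(-42, Rational(-17, 9))) = Add(-12, Rational(238, 3)) = Rational(202, 3)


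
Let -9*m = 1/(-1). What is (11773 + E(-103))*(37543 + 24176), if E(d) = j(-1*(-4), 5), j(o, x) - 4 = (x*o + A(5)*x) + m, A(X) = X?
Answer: 2188946627/3 ≈ 7.2965e+8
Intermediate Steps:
m = ⅑ (m = -⅑/(-1) = -⅑*(-1) = ⅑ ≈ 0.11111)
j(o, x) = 37/9 + 5*x + o*x (j(o, x) = 4 + ((x*o + 5*x) + ⅑) = 4 + ((o*x + 5*x) + ⅑) = 4 + ((5*x + o*x) + ⅑) = 4 + (⅑ + 5*x + o*x) = 37/9 + 5*x + o*x)
E(d) = 442/9 (E(d) = 37/9 + 5*5 - 1*(-4)*5 = 37/9 + 25 + 4*5 = 37/9 + 25 + 20 = 442/9)
(11773 + E(-103))*(37543 + 24176) = (11773 + 442/9)*(37543 + 24176) = (106399/9)*61719 = 2188946627/3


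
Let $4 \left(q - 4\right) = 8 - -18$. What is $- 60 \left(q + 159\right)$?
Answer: $-10170$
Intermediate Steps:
$q = \frac{21}{2}$ ($q = 4 + \frac{8 - -18}{4} = 4 + \frac{8 + 18}{4} = 4 + \frac{1}{4} \cdot 26 = 4 + \frac{13}{2} = \frac{21}{2} \approx 10.5$)
$- 60 \left(q + 159\right) = - 60 \left(\frac{21}{2} + 159\right) = \left(-60\right) \frac{339}{2} = -10170$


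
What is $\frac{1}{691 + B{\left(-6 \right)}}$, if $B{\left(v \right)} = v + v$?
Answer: $\frac{1}{679} \approx 0.0014728$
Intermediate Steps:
$B{\left(v \right)} = 2 v$
$\frac{1}{691 + B{\left(-6 \right)}} = \frac{1}{691 + 2 \left(-6\right)} = \frac{1}{691 - 12} = \frac{1}{679}$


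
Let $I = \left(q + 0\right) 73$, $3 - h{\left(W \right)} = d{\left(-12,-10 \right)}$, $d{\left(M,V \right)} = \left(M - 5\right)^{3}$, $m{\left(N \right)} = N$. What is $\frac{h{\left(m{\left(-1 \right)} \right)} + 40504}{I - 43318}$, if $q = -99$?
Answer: $- \frac{9084}{10109} \approx -0.89861$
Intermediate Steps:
$d{\left(M,V \right)} = \left(-5 + M\right)^{3}$
$h{\left(W \right)} = 4916$ ($h{\left(W \right)} = 3 - \left(-5 - 12\right)^{3} = 3 - \left(-17\right)^{3} = 3 - -4913 = 3 + 4913 = 4916$)
$I = -7227$ ($I = \left(-99 + 0\right) 73 = \left(-99\right) 73 = -7227$)
$\frac{h{\left(m{\left(-1 \right)} \right)} + 40504}{I - 43318} = \frac{4916 + 40504}{-7227 - 43318} = \frac{45420}{-50545} = 45420 \left(- \frac{1}{50545}\right) = - \frac{9084}{10109}$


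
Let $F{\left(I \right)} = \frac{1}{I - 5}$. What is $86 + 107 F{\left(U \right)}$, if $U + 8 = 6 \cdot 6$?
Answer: $\frac{2085}{23} \approx 90.652$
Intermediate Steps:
$U = 28$ ($U = -8 + 6 \cdot 6 = -8 + 36 = 28$)
$F{\left(I \right)} = \frac{1}{-5 + I}$
$86 + 107 F{\left(U \right)} = 86 + \frac{107}{-5 + 28} = 86 + \frac{107}{23} = \frac{2085}{23}$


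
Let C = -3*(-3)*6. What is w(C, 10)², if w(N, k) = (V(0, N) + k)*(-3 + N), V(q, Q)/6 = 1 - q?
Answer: 665856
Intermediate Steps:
C = 54 (C = 9*6 = 54)
V(q, Q) = 6 - 6*q (V(q, Q) = 6*(1 - q) = 6 - 6*q)
w(N, k) = (-3 + N)*(6 + k) (w(N, k) = ((6 - 6*0) + k)*(-3 + N) = ((6 + 0) + k)*(-3 + N) = (6 + k)*(-3 + N) = (-3 + N)*(6 + k))
w(C, 10)² = (-18 - 3*10 + 6*54 + 54*10)² = (-18 - 30 + 324 + 540)² = 816² = 665856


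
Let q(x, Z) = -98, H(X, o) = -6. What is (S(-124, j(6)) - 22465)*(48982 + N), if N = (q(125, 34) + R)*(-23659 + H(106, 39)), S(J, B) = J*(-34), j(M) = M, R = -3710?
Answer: -1645426596198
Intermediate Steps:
S(J, B) = -34*J
N = 90116320 (N = (-98 - 3710)*(-23659 - 6) = -3808*(-23665) = 90116320)
(S(-124, j(6)) - 22465)*(48982 + N) = (-34*(-124) - 22465)*(48982 + 90116320) = (4216 - 22465)*90165302 = -18249*90165302 = -1645426596198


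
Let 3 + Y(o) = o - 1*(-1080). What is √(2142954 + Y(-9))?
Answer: √2144022 ≈ 1464.2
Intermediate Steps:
Y(o) = 1077 + o (Y(o) = -3 + (o - 1*(-1080)) = -3 + (o + 1080) = -3 + (1080 + o) = 1077 + o)
√(2142954 + Y(-9)) = √(2142954 + (1077 - 9)) = √(2142954 + 1068) = √2144022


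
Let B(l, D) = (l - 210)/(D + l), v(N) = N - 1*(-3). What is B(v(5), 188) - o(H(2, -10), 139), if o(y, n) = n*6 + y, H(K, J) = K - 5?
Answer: -81539/98 ≈ -832.03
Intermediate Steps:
v(N) = 3 + N (v(N) = N + 3 = 3 + N)
H(K, J) = -5 + K
B(l, D) = (-210 + l)/(D + l)
o(y, n) = y + 6*n (o(y, n) = 6*n + y = y + 6*n)
B(v(5), 188) - o(H(2, -10), 139) = (-210 + (3 + 5))/(188 + (3 + 5)) - ((-5 + 2) + 6*139) = (-210 + 8)/(188 + 8) - (-3 + 834) = -202/196 - 1*831 = (1/196)*(-202) - 831 = -101/98 - 831 = -81539/98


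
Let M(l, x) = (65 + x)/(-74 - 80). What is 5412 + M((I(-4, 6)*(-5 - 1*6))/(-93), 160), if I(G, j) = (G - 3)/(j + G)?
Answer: 833223/154 ≈ 5410.5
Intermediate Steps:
I(G, j) = (-3 + G)/(G + j)
M(l, x) = -65/154 - x/154 (M(l, x) = (65 + x)/(-154) = (65 + x)*(-1/154) = -65/154 - x/154)
5412 + M((I(-4, 6)*(-5 - 1*6))/(-93), 160) = 5412 + (-65/154 - 1/154*160) = 5412 + (-65/154 - 80/77) = 5412 - 225/154 = 833223/154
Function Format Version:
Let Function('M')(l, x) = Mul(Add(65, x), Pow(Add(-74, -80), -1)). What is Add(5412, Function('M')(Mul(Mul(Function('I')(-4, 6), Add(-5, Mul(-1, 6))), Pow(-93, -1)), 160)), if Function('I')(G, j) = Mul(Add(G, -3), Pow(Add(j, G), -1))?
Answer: Rational(833223, 154) ≈ 5410.5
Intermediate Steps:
Function('I')(G, j) = Mul(Pow(Add(G, j), -1), Add(-3, G)) (Function('I')(G, j) = Mul(Add(-3, G), Pow(Add(G, j), -1)) = Mul(Pow(Add(G, j), -1), Add(-3, G)))
Function('M')(l, x) = Add(Rational(-65, 154), Mul(Rational(-1, 154), x)) (Function('M')(l, x) = Mul(Add(65, x), Pow(-154, -1)) = Mul(Add(65, x), Rational(-1, 154)) = Add(Rational(-65, 154), Mul(Rational(-1, 154), x)))
Add(5412, Function('M')(Mul(Mul(Function('I')(-4, 6), Add(-5, Mul(-1, 6))), Pow(-93, -1)), 160)) = Add(5412, Add(Rational(-65, 154), Mul(Rational(-1, 154), 160))) = Add(5412, Add(Rational(-65, 154), Rational(-80, 77))) = Add(5412, Rational(-225, 154)) = Rational(833223, 154)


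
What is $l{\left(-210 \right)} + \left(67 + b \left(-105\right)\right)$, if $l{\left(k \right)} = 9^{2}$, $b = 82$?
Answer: $-8462$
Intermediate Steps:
$l{\left(k \right)} = 81$
$l{\left(-210 \right)} + \left(67 + b \left(-105\right)\right) = 81 + \left(67 + 82 \left(-105\right)\right) = 81 + \left(67 - 8610\right) = 81 - 8543 = -8462$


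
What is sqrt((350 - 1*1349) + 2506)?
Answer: sqrt(1507) ≈ 38.820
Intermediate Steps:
sqrt((350 - 1*1349) + 2506) = sqrt((350 - 1349) + 2506) = sqrt(-999 + 2506) = sqrt(1507)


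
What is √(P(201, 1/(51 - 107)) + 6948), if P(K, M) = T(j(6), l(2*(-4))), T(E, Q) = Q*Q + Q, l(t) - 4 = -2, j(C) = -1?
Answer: √6954 ≈ 83.391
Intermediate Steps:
l(t) = 2 (l(t) = 4 - 2 = 2)
T(E, Q) = Q + Q² (T(E, Q) = Q² + Q = Q + Q²)
P(K, M) = 6 (P(K, M) = 2*(1 + 2) = 2*3 = 6)
√(P(201, 1/(51 - 107)) + 6948) = √(6 + 6948) = √6954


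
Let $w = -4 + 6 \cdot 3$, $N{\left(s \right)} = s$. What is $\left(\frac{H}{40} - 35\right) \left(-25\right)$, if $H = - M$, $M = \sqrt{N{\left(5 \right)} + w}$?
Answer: $875 + \frac{5 \sqrt{19}}{8} \approx 877.72$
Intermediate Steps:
$w = 14$ ($w = -4 + 18 = 14$)
$M = \sqrt{19}$ ($M = \sqrt{5 + 14} = \sqrt{19} \approx 4.3589$)
$H = - \sqrt{19} \approx -4.3589$
$\left(\frac{H}{40} - 35\right) \left(-25\right) = \left(\frac{\left(-1\right) \sqrt{19}}{40} - 35\right) \left(-25\right) = \left(- \sqrt{19} \cdot \frac{1}{40} - 35\right) \left(-25\right) = \left(- \frac{\sqrt{19}}{40} - 35\right) \left(-25\right) = \left(-35 - \frac{\sqrt{19}}{40}\right) \left(-25\right) = 875 + \frac{5 \sqrt{19}}{8}$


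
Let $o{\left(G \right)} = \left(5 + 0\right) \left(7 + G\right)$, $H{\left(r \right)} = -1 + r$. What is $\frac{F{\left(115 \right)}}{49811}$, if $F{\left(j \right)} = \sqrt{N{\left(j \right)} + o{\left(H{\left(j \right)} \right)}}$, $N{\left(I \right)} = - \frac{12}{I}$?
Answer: $\frac{\sqrt{7999745}}{5728265} \approx 0.00049376$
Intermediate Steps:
$o{\left(G \right)} = 35 + 5 G$ ($o{\left(G \right)} = 5 \left(7 + G\right) = 35 + 5 G$)
$F{\left(j \right)} = \sqrt{30 - \frac{12}{j} + 5 j}$ ($F{\left(j \right)} = \sqrt{- \frac{12}{j} + \left(35 + 5 \left(-1 + j\right)\right)} = \sqrt{- \frac{12}{j} + \left(35 + \left(-5 + 5 j\right)\right)} = \sqrt{- \frac{12}{j} + \left(30 + 5 j\right)} = \sqrt{30 - \frac{12}{j} + 5 j}$)
$\frac{F{\left(115 \right)}}{49811} = \frac{\sqrt{30 - \frac{12}{115} + 5 \cdot 115}}{49811} = \sqrt{30 - \frac{12}{115} + 575} \cdot \frac{1}{49811} = \sqrt{\frac{69563}{115}} \cdot \frac{1}{49811} = \frac{\sqrt{7999745}}{115} \cdot \frac{1}{49811} = \frac{\sqrt{7999745}}{5728265}$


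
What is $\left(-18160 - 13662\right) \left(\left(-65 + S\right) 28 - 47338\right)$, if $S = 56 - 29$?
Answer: $1540248444$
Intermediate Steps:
$S = 27$
$\left(-18160 - 13662\right) \left(\left(-65 + S\right) 28 - 47338\right) = \left(-18160 - 13662\right) \left(\left(-65 + 27\right) 28 - 47338\right) = - 31822 \left(\left(-38\right) 28 - 47338\right) = - 31822 \left(-1064 - 47338\right) = \left(-31822\right) \left(-48402\right) = 1540248444$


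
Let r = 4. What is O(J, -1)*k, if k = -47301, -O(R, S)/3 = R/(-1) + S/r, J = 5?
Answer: -2979963/4 ≈ -7.4499e+5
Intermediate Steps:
O(R, S) = 3*R - 3*S/4 (O(R, S) = -3*(R/(-1) + S/4) = -3*(R*(-1) + S*(¼)) = -3*(-R + S/4) = 3*R - 3*S/4)
O(J, -1)*k = (3*5 - ¾*(-1))*(-47301) = (15 + ¾)*(-47301) = (63/4)*(-47301) = -2979963/4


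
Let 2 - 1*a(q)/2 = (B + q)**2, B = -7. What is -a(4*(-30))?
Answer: 32254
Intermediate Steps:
a(q) = 4 - 2*(-7 + q)**2
-a(4*(-30)) = -(4 - 2*(-7 + 4*(-30))**2) = -(4 - 2*(-7 - 120)**2) = -(4 - 2*(-127)**2) = -(4 - 2*16129) = -(4 - 32258) = -1*(-32254) = 32254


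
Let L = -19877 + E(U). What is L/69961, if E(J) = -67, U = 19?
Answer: -19944/69961 ≈ -0.28507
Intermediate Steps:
L = -19944 (L = -19877 - 67 = -19944)
L/69961 = -19944/69961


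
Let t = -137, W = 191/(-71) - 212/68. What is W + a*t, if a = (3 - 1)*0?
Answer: -7010/1207 ≈ -5.8078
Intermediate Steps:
W = -7010/1207 (W = 191*(-1/71) - 212*1/68 = -191/71 - 53/17 = -7010/1207 ≈ -5.8078)
a = 0 (a = 2*0 = 0)
W + a*t = -7010/1207 + 0*(-137) = -7010/1207 + 0 = -7010/1207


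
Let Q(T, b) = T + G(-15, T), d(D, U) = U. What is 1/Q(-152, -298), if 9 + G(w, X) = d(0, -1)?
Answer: -1/162 ≈ -0.0061728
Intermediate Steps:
G(w, X) = -10 (G(w, X) = -9 - 1 = -10)
Q(T, b) = -10 + T (Q(T, b) = T - 10 = -10 + T)
1/Q(-152, -298) = 1/(-10 - 152) = 1/(-162) = -1/162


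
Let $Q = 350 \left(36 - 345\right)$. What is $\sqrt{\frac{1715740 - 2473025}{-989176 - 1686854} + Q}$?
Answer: $\frac{i \sqrt{30978995701758258}}{535206} \approx 328.86 i$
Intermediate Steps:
$Q = -108150$ ($Q = 350 \left(-309\right) = -108150$)
$\sqrt{\frac{1715740 - 2473025}{-989176 - 1686854} + Q} = \sqrt{\frac{1715740 - 2473025}{-989176 - 1686854} - 108150} = \sqrt{- \frac{757285}{-2676030} - 108150} = \sqrt{\left(-757285\right) \left(- \frac{1}{2676030}\right) - 108150} = \sqrt{\frac{151457}{535206} - 108150} = \sqrt{- \frac{57882377443}{535206}} = \frac{i \sqrt{30978995701758258}}{535206}$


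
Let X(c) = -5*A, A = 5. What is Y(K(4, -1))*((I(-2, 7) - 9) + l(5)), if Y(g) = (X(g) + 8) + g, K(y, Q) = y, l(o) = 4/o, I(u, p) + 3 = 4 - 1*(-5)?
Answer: 143/5 ≈ 28.600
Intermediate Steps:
I(u, p) = 6 (I(u, p) = -3 + (4 - 1*(-5)) = -3 + (4 + 5) = -3 + 9 = 6)
X(c) = -25 (X(c) = -5*5 = -25)
Y(g) = -17 + g (Y(g) = (-25 + 8) + g = -17 + g)
Y(K(4, -1))*((I(-2, 7) - 9) + l(5)) = (-17 + 4)*((6 - 9) + 4/5) = -13*(-3 + 4*(⅕)) = -13*(-3 + ⅘) = -13*(-11/5) = 143/5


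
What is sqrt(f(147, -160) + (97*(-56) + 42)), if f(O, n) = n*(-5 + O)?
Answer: I*sqrt(28110) ≈ 167.66*I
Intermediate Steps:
sqrt(f(147, -160) + (97*(-56) + 42)) = sqrt(-160*(-5 + 147) + (97*(-56) + 42)) = sqrt(-160*142 + (-5432 + 42)) = sqrt(-22720 - 5390) = sqrt(-28110) = I*sqrt(28110)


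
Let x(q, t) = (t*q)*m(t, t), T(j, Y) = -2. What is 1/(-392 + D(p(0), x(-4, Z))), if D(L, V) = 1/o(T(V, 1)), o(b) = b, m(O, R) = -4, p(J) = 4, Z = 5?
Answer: -2/785 ≈ -0.0025478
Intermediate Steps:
x(q, t) = -4*q*t (x(q, t) = (t*q)*(-4) = (q*t)*(-4) = -4*q*t)
D(L, V) = -1/2 (D(L, V) = 1/(-2) = -1/2)
1/(-392 + D(p(0), x(-4, Z))) = 1/(-392 - 1/2) = 1/(-785/2) = -2/785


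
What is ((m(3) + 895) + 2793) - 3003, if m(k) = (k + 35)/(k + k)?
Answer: 2074/3 ≈ 691.33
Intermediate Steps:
m(k) = (35 + k)/(2*k) (m(k) = (35 + k)/((2*k)) = (35 + k)*(1/(2*k)) = (35 + k)/(2*k))
((m(3) + 895) + 2793) - 3003 = (((1/2)*(35 + 3)/3 + 895) + 2793) - 3003 = (((1/2)*(1/3)*38 + 895) + 2793) - 3003 = ((19/3 + 895) + 2793) - 3003 = (2704/3 + 2793) - 3003 = 11083/3 - 3003 = 2074/3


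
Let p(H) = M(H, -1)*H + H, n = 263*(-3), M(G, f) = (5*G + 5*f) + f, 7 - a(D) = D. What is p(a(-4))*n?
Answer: -433950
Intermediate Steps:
a(D) = 7 - D
M(G, f) = 5*G + 6*f
n = -789
p(H) = H + H*(-6 + 5*H) (p(H) = (5*H + 6*(-1))*H + H = (5*H - 6)*H + H = (-6 + 5*H)*H + H = H*(-6 + 5*H) + H = H + H*(-6 + 5*H))
p(a(-4))*n = (5*(7 - 1*(-4))*(-1 + (7 - 1*(-4))))*(-789) = (5*(7 + 4)*(-1 + (7 + 4)))*(-789) = (5*11*(-1 + 11))*(-789) = (5*11*10)*(-789) = 550*(-789) = -433950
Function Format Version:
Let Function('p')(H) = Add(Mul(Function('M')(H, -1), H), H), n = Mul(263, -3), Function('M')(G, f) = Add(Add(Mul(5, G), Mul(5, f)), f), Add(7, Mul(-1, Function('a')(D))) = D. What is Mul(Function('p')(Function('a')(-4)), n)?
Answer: -433950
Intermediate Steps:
Function('a')(D) = Add(7, Mul(-1, D))
Function('M')(G, f) = Add(Mul(5, G), Mul(6, f))
n = -789
Function('p')(H) = Add(H, Mul(H, Add(-6, Mul(5, H)))) (Function('p')(H) = Add(Mul(Add(Mul(5, H), Mul(6, -1)), H), H) = Add(Mul(Add(Mul(5, H), -6), H), H) = Add(Mul(Add(-6, Mul(5, H)), H), H) = Add(Mul(H, Add(-6, Mul(5, H))), H) = Add(H, Mul(H, Add(-6, Mul(5, H)))))
Mul(Function('p')(Function('a')(-4)), n) = Mul(Mul(5, Add(7, Mul(-1, -4)), Add(-1, Add(7, Mul(-1, -4)))), -789) = Mul(Mul(5, Add(7, 4), Add(-1, Add(7, 4))), -789) = Mul(Mul(5, 11, Add(-1, 11)), -789) = Mul(Mul(5, 11, 10), -789) = Mul(550, -789) = -433950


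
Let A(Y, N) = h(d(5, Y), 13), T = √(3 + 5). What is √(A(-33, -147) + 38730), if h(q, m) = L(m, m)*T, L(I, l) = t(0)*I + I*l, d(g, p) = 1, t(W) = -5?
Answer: √(38730 + 208*√2) ≈ 197.55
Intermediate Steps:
T = 2*√2 (T = √8 = 2*√2 ≈ 2.8284)
L(I, l) = -5*I + I*l
h(q, m) = 2*m*√2*(-5 + m) (h(q, m) = (m*(-5 + m))*(2*√2) = 2*m*√2*(-5 + m))
A(Y, N) = 208*√2 (A(Y, N) = 2*13*√2*(-5 + 13) = 2*13*√2*8 = 208*√2)
√(A(-33, -147) + 38730) = √(208*√2 + 38730) = √(38730 + 208*√2)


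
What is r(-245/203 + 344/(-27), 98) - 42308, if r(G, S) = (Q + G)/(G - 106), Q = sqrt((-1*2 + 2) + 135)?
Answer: -3973514131/93919 - 2349*sqrt(15)/93919 ≈ -42308.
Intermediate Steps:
Q = 3*sqrt(15) (Q = sqrt((-2 + 2) + 135) = sqrt(0 + 135) = sqrt(135) = 3*sqrt(15) ≈ 11.619)
r(G, S) = (G + 3*sqrt(15))/(-106 + G) (r(G, S) = (3*sqrt(15) + G)/(G - 106) = (G + 3*sqrt(15))/(-106 + G))
r(-245/203 + 344/(-27), 98) - 42308 = ((-245/203 + 344/(-27)) + 3*sqrt(15))/(-106 + (-245/203 + 344/(-27))) - 42308 = ((-245*1/203 + 344*(-1/27)) + 3*sqrt(15))/(-106 + (-245*1/203 + 344*(-1/27))) - 42308 = ((-35/29 - 344/27) + 3*sqrt(15))/(-106 + (-35/29 - 344/27)) - 42308 = (-10921/783 + 3*sqrt(15))/(-106 - 10921/783) - 42308 = (-10921/783 + 3*sqrt(15))/(-93919/783) - 42308 = -783*(-10921/783 + 3*sqrt(15))/93919 - 42308 = (10921/93919 - 2349*sqrt(15)/93919) - 42308 = -3973514131/93919 - 2349*sqrt(15)/93919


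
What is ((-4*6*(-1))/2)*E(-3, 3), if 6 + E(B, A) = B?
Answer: -108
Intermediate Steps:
E(B, A) = -6 + B
((-4*6*(-1))/2)*E(-3, 3) = ((-4*6*(-1))/2)*(-6 - 3) = (-24*(-1)*(½))*(-9) = (24*(½))*(-9) = 12*(-9) = -108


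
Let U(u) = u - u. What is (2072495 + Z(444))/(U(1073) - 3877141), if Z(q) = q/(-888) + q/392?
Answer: -101552286/189979909 ≈ -0.53454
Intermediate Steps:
Z(q) = 31*q/21756 (Z(q) = q*(-1/888) + q*(1/392) = -q/888 + q/392 = 31*q/21756)
U(u) = 0
(2072495 + Z(444))/(U(1073) - 3877141) = (2072495 + (31/21756)*444)/(0 - 3877141) = (2072495 + 31/49)/(-3877141) = (101552286/49)*(-1/3877141) = -101552286/189979909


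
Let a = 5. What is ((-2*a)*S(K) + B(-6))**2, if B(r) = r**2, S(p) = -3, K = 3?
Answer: 4356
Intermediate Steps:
((-2*a)*S(K) + B(-6))**2 = (-2*5*(-3) + (-6)**2)**2 = (-10*(-3) + 36)**2 = (30 + 36)**2 = 66**2 = 4356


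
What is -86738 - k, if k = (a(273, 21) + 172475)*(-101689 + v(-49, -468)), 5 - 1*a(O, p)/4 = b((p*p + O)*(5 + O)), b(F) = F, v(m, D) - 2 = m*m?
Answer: -61703655016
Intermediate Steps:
v(m, D) = 2 + m**2 (v(m, D) = 2 + m*m = 2 + m**2)
a(O, p) = 20 - 4*(5 + O)*(O + p**2) (a(O, p) = 20 - 4*(p*p + O)*(5 + O) = 20 - 4*(p**2 + O)*(5 + O) = 20 - 4*(O + p**2)*(5 + O) = 20 - 4*(5 + O)*(O + p**2))
k = 61703568278 (k = ((20 - 20*273 - 20*21**2 - 4*273**2 - 4*273*21**2) + 172475)*(-101689 + (2 + (-49)**2)) = ((20 - 5460 - 20*441 - 4*74529 - 4*273*441) + 172475)*(-101689 + (2 + 2401)) = ((20 - 5460 - 8820 - 298116 - 481572) + 172475)*(-101689 + 2403) = (-793948 + 172475)*(-99286) = -621473*(-99286) = 61703568278)
-86738 - k = -86738 - 1*61703568278 = -86738 - 61703568278 = -61703655016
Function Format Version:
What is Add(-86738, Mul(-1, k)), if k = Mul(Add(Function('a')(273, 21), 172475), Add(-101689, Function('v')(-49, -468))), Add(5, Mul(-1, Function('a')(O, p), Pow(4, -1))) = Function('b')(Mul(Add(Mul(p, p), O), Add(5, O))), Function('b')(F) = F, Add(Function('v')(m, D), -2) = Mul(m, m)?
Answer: -61703655016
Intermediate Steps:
Function('v')(m, D) = Add(2, Pow(m, 2)) (Function('v')(m, D) = Add(2, Mul(m, m)) = Add(2, Pow(m, 2)))
Function('a')(O, p) = Add(20, Mul(-4, Add(5, O), Add(O, Pow(p, 2)))) (Function('a')(O, p) = Add(20, Mul(-4, Mul(Add(Mul(p, p), O), Add(5, O)))) = Add(20, Mul(-4, Mul(Add(Pow(p, 2), O), Add(5, O)))) = Add(20, Mul(-4, Mul(Add(O, Pow(p, 2)), Add(5, O)))) = Add(20, Mul(-4, Mul(Add(5, O), Add(O, Pow(p, 2))))) = Add(20, Mul(-4, Add(5, O), Add(O, Pow(p, 2)))))
k = 61703568278 (k = Mul(Add(Add(20, Mul(-20, 273), Mul(-20, Pow(21, 2)), Mul(-4, Pow(273, 2)), Mul(-4, 273, Pow(21, 2))), 172475), Add(-101689, Add(2, Pow(-49, 2)))) = Mul(Add(Add(20, -5460, Mul(-20, 441), Mul(-4, 74529), Mul(-4, 273, 441)), 172475), Add(-101689, Add(2, 2401))) = Mul(Add(Add(20, -5460, -8820, -298116, -481572), 172475), Add(-101689, 2403)) = Mul(Add(-793948, 172475), -99286) = Mul(-621473, -99286) = 61703568278)
Add(-86738, Mul(-1, k)) = Add(-86738, Mul(-1, 61703568278)) = Add(-86738, -61703568278) = -61703655016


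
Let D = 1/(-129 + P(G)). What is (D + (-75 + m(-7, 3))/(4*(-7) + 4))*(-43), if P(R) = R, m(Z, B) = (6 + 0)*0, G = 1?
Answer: -17157/128 ≈ -134.04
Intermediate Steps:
m(Z, B) = 0 (m(Z, B) = 6*0 = 0)
D = -1/128 (D = 1/(-129 + 1) = 1/(-128) = -1/128 ≈ -0.0078125)
(D + (-75 + m(-7, 3))/(4*(-7) + 4))*(-43) = (-1/128 + (-75 + 0)/(4*(-7) + 4))*(-43) = (-1/128 - 75/(-28 + 4))*(-43) = (-1/128 - 75/(-24))*(-43) = (-1/128 - 75*(-1/24))*(-43) = (-1/128 + 25/8)*(-43) = (399/128)*(-43) = -17157/128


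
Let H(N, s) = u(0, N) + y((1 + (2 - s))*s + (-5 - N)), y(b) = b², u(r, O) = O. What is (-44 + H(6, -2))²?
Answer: 162409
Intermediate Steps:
H(N, s) = N + (-5 - N + s*(3 - s))² (H(N, s) = N + ((1 + (2 - s))*s + (-5 - N))² = N + ((3 - s)*s + (-5 - N))² = N + (s*(3 - s) + (-5 - N))² = N + (-5 - N + s*(3 - s))²)
(-44 + H(6, -2))² = (-44 + (6 + (5 + 6 + (-2)² - 3*(-2))²))² = (-44 + (6 + (5 + 6 + 4 + 6)²))² = (-44 + (6 + 21²))² = (-44 + (6 + 441))² = (-44 + 447)² = 403² = 162409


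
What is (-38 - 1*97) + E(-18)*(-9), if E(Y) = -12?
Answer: -27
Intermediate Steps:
(-38 - 1*97) + E(-18)*(-9) = (-38 - 1*97) - 12*(-9) = (-38 - 97) + 108 = -135 + 108 = -27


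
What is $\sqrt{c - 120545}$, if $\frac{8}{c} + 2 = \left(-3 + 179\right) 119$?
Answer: $\frac{i \sqrt{13216775681461}}{10471} \approx 347.2 i$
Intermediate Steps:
$c = \frac{4}{10471}$ ($c = \frac{8}{-2 + \left(-3 + 179\right) 119} = \frac{8}{-2 + 176 \cdot 119} = \frac{8}{-2 + 20944} = \frac{8}{20942} = 8 \cdot \frac{1}{20942} = \frac{4}{10471} \approx 0.00038201$)
$\sqrt{c - 120545} = \sqrt{\frac{4}{10471} - 120545} = \sqrt{- \frac{1262226691}{10471}} = \frac{i \sqrt{13216775681461}}{10471}$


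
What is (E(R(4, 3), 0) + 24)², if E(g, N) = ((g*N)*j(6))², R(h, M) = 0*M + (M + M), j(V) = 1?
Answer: 576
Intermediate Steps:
R(h, M) = 2*M (R(h, M) = 0 + 2*M = 2*M)
E(g, N) = N²*g² (E(g, N) = ((g*N)*1)² = ((N*g)*1)² = (N*g)² = N²*g²)
(E(R(4, 3), 0) + 24)² = (0²*(2*3)² + 24)² = (0*6² + 24)² = (0*36 + 24)² = (0 + 24)² = 24² = 576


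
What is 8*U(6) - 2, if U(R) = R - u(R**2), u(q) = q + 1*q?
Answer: -530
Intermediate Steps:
u(q) = 2*q (u(q) = q + q = 2*q)
U(R) = R - 2*R**2
8*U(6) - 2 = 8*(6*(1 - 2*6)) - 2 = 8*(6*(1 - 12)) - 2 = 8*(6*(-11)) - 2 = 8*(-66) - 2 = -528 - 2 = -530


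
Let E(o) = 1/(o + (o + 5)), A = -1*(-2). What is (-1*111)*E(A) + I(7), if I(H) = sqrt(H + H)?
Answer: -37/3 + sqrt(14) ≈ -8.5917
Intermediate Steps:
I(H) = sqrt(2)*sqrt(H) (I(H) = sqrt(2*H) = sqrt(2)*sqrt(H))
A = 2
E(o) = 1/(5 + 2*o) (E(o) = 1/(o + (5 + o)) = 1/(5 + 2*o))
(-1*111)*E(A) + I(7) = (-1*111)/(5 + 2*2) + sqrt(2)*sqrt(7) = -111/(5 + 4) + sqrt(14) = -111/9 + sqrt(14) = -111*1/9 + sqrt(14) = -37/3 + sqrt(14)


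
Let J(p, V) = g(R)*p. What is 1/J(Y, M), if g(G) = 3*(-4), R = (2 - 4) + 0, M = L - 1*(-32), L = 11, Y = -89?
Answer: 1/1068 ≈ 0.00093633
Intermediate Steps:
M = 43 (M = 11 - 1*(-32) = 11 + 32 = 43)
R = -2 (R = -2 + 0 = -2)
g(G) = -12
J(p, V) = -12*p
1/J(Y, M) = 1/(-12*(-89)) = 1/1068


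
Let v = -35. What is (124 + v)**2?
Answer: 7921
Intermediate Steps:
(124 + v)**2 = (124 - 35)**2 = 89**2 = 7921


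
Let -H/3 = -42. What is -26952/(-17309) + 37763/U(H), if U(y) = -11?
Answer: -59394845/17309 ≈ -3431.4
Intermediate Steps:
H = 126 (H = -3*(-42) = 126)
-26952/(-17309) + 37763/U(H) = -26952/(-17309) + 37763/(-11) = -26952*(-1/17309) + 37763*(-1/11) = 26952/17309 - 3433 = -59394845/17309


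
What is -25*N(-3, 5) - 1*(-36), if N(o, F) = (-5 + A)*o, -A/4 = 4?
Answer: -1539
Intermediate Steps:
A = -16 (A = -4*4 = -16)
N(o, F) = -21*o (N(o, F) = (-5 - 16)*o = -21*o)
-25*N(-3, 5) - 1*(-36) = -(-525)*(-3) - 1*(-36) = -25*63 + 36 = -1575 + 36 = -1539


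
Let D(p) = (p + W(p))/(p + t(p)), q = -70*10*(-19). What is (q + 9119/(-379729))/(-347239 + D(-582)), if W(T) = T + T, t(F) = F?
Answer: -10100773162/263712297275 ≈ -0.038302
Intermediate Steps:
q = 13300 (q = -700*(-19) = 13300)
W(T) = 2*T
D(p) = 3/2 (D(p) = (p + 2*p)/(p + p) = (3*p)/((2*p)) = (3*p)*(1/(2*p)) = 3/2)
(q + 9119/(-379729))/(-347239 + D(-582)) = (13300 + 9119/(-379729))/(-347239 + 3/2) = (13300 + 9119*(-1/379729))/(-694475/2) = (13300 - 9119/379729)*(-2/694475) = (5050386581/379729)*(-2/694475) = -10100773162/263712297275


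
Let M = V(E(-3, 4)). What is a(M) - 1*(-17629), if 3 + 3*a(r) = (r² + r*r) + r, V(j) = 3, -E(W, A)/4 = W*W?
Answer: 17635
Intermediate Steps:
E(W, A) = -4*W² (E(W, A) = -4*W*W = -4*W²)
M = 3
a(r) = -1 + r/3 + 2*r²/3 (a(r) = -1 + ((r² + r*r) + r)/3 = -1 + ((r² + r²) + r)/3 = -1 + (2*r² + r)/3 = -1 + (r + 2*r²)/3 = -1 + (r/3 + 2*r²/3) = -1 + r/3 + 2*r²/3)
a(M) - 1*(-17629) = (-1 + (⅓)*3 + (⅔)*3²) - 1*(-17629) = (-1 + 1 + (⅔)*9) + 17629 = (-1 + 1 + 6) + 17629 = 6 + 17629 = 17635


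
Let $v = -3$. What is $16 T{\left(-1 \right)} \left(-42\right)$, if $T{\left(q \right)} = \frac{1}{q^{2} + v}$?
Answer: $336$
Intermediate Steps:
$T{\left(q \right)} = \frac{1}{-3 + q^{2}}$ ($T{\left(q \right)} = \frac{1}{q^{2} - 3} = \frac{1}{-3 + q^{2}}$)
$16 T{\left(-1 \right)} \left(-42\right) = \frac{16}{-3 + \left(-1\right)^{2}} \left(-42\right) = \frac{16}{-3 + 1} \left(-42\right) = \frac{16}{-2} \left(-42\right) = 16 \left(- \frac{1}{2}\right) \left(-42\right) = \left(-8\right) \left(-42\right) = 336$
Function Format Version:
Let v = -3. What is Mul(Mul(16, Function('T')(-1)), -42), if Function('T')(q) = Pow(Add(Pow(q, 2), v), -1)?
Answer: 336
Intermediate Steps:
Function('T')(q) = Pow(Add(-3, Pow(q, 2)), -1) (Function('T')(q) = Pow(Add(Pow(q, 2), -3), -1) = Pow(Add(-3, Pow(q, 2)), -1))
Mul(Mul(16, Function('T')(-1)), -42) = Mul(Mul(16, Pow(Add(-3, Pow(-1, 2)), -1)), -42) = Mul(Mul(16, Pow(Add(-3, 1), -1)), -42) = Mul(Mul(16, Pow(-2, -1)), -42) = Mul(Mul(16, Rational(-1, 2)), -42) = Mul(-8, -42) = 336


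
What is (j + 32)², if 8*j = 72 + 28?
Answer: 7921/4 ≈ 1980.3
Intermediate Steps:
j = 25/2 (j = (72 + 28)/8 = (⅛)*100 = 25/2 ≈ 12.500)
(j + 32)² = (25/2 + 32)² = (89/2)² = 7921/4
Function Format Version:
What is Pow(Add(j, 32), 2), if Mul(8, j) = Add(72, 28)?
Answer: Rational(7921, 4) ≈ 1980.3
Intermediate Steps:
j = Rational(25, 2) (j = Mul(Rational(1, 8), Add(72, 28)) = Mul(Rational(1, 8), 100) = Rational(25, 2) ≈ 12.500)
Pow(Add(j, 32), 2) = Pow(Add(Rational(25, 2), 32), 2) = Pow(Rational(89, 2), 2) = Rational(7921, 4)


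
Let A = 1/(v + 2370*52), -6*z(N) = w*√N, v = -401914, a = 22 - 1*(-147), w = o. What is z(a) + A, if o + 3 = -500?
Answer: 455562320/418011 ≈ 1089.8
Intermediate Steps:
o = -503 (o = -3 - 500 = -503)
w = -503
a = 169 (a = 22 + 147 = 169)
z(N) = 503*√N/6 (z(N) = -(-503)*√N/6 = 503*√N/6)
A = -1/278674 (A = 1/(-401914 + 2370*52) = 1/(-401914 + 123240) = 1/(-278674) = -1/278674 ≈ -3.5884e-6)
z(a) + A = 503*√169/6 - 1/278674 = (503/6)*13 - 1/278674 = 6539/6 - 1/278674 = 455562320/418011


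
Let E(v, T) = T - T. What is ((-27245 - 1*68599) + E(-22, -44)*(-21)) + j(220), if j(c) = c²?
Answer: -47444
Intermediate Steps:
E(v, T) = 0
((-27245 - 1*68599) + E(-22, -44)*(-21)) + j(220) = ((-27245 - 1*68599) + 0*(-21)) + 220² = ((-27245 - 68599) + 0) + 48400 = (-95844 + 0) + 48400 = -95844 + 48400 = -47444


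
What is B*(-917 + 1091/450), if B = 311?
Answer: -127994849/450 ≈ -2.8443e+5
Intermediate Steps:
B*(-917 + 1091/450) = 311*(-917 + 1091/450) = 311*(-411559/450) = -127994849/450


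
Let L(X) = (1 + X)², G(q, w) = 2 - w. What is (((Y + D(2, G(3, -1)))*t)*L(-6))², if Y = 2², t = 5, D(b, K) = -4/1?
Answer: 0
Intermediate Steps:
D(b, K) = -4 (D(b, K) = -4*1 = -4)
Y = 4
(((Y + D(2, G(3, -1)))*t)*L(-6))² = (((4 - 4)*5)*(1 - 6)²)² = ((0*5)*(-5)²)² = (0*25)² = 0² = 0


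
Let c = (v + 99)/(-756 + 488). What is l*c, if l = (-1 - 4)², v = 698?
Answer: -19925/268 ≈ -74.347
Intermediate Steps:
l = 25 (l = (-5)² = 25)
c = -797/268 (c = (698 + 99)/(-756 + 488) = 797/(-268) = 797*(-1/268) = -797/268 ≈ -2.9739)
l*c = 25*(-797/268) = -19925/268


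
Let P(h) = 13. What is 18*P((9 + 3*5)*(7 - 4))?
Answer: 234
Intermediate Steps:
18*P((9 + 3*5)*(7 - 4)) = 18*13 = 234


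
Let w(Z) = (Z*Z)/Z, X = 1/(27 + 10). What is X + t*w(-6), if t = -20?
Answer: 4441/37 ≈ 120.03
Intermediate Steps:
X = 1/37 ≈ 0.027027
w(Z) = Z (w(Z) = Z²/Z = Z)
X + t*w(-6) = 1/37 - 20*(-6) = 1/37 + 120 = 4441/37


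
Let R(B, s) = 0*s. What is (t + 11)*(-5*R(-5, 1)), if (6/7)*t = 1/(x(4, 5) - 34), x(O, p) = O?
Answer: 0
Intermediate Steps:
R(B, s) = 0
t = -7/180 (t = 7/(6*(4 - 34)) = (7/6)/(-30) = (7/6)*(-1/30) = -7/180 ≈ -0.038889)
(t + 11)*(-5*R(-5, 1)) = (-7/180 + 11)*(-5*0) = (1973/180)*0 = 0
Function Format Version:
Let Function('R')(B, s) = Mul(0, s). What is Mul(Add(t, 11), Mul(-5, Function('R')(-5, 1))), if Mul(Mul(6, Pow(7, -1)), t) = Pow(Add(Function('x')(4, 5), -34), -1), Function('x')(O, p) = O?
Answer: 0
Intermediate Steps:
Function('R')(B, s) = 0
t = Rational(-7, 180) (t = Mul(Rational(7, 6), Pow(Add(4, -34), -1)) = Mul(Rational(7, 6), Pow(-30, -1)) = Mul(Rational(7, 6), Rational(-1, 30)) = Rational(-7, 180) ≈ -0.038889)
Mul(Add(t, 11), Mul(-5, Function('R')(-5, 1))) = Mul(Add(Rational(-7, 180), 11), Mul(-5, 0)) = Mul(Rational(1973, 180), 0) = 0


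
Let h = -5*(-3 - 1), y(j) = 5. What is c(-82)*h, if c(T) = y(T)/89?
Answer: 100/89 ≈ 1.1236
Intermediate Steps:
c(T) = 5/89
h = 20 (h = -5*(-4) = 20)
c(-82)*h = (5/89)*20 = 100/89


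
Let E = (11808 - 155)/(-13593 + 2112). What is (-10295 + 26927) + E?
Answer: 4440473/267 ≈ 16631.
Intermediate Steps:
E = -271/267 (E = 11653/(-11481) = 11653*(-1/11481) = -271/267 ≈ -1.0150)
(-10295 + 26927) + E = (-10295 + 26927) - 271/267 = 16632 - 271/267 = 4440473/267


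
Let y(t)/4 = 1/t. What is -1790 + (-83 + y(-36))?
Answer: -16858/9 ≈ -1873.1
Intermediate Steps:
y(t) = 4/t
-1790 + (-83 + y(-36)) = -1790 + (-83 + 4/(-36)) = -1790 + (-83 + 4*(-1/36)) = -1790 + (-83 - 1/9) = -1790 - 748/9 = -16858/9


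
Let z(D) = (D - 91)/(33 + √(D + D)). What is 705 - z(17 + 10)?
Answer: 243929/345 - 64*√6/345 ≈ 706.59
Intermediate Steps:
z(D) = (-91 + D)/(33 + √2*√D) (z(D) = (-91 + D)/(33 + √(2*D)) = (-91 + D)/(33 + √2*√D))
705 - z(17 + 10) = 705 - (-91 + (17 + 10))/(33 + √2*√(17 + 10)) = 705 - (-91 + 27)/(33 + √2*√27) = 705 - (-64)/(33 + √2*(3*√3)) = 705 - (-64)/(33 + 3*√6) = 705 + 64/(33 + 3*√6)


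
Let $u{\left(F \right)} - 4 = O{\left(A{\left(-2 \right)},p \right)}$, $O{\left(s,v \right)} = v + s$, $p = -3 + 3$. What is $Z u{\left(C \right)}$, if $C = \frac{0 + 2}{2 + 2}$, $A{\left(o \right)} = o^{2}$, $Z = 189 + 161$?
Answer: $2800$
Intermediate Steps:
$Z = 350$
$p = 0$
$C = \frac{1}{2}$ ($C = \frac{2}{4} = 2 \cdot \frac{1}{4} = \frac{1}{2} \approx 0.5$)
$O{\left(s,v \right)} = s + v$
$u{\left(F \right)} = 8$ ($u{\left(F \right)} = 4 + \left(\left(-2\right)^{2} + 0\right) = 4 + \left(4 + 0\right) = 4 + 4 = 8$)
$Z u{\left(C \right)} = 350 \cdot 8 = 2800$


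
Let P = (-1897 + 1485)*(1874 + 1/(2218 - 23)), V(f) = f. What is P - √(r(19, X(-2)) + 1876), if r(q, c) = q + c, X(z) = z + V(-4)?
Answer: -1694733572/2195 - √1889 ≈ -7.7213e+5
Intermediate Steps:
X(z) = -4 + z (X(z) = z - 4 = -4 + z)
r(q, c) = c + q
P = -1694733572/2195 (P = -412*(1874 + 1/2195) = -412*4113431/2195 = -1694733572/2195 ≈ -7.7209e+5)
P - √(r(19, X(-2)) + 1876) = -1694733572/2195 - √(((-4 - 2) + 19) + 1876) = -1694733572/2195 - √((-6 + 19) + 1876) = -1694733572/2195 - √(13 + 1876) = -1694733572/2195 - √1889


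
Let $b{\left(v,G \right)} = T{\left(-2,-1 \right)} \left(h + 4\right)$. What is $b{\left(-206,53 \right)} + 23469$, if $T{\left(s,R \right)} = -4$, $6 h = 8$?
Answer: $\frac{70343}{3} \approx 23448.0$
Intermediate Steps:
$h = \frac{4}{3}$ ($h = \frac{1}{6} \cdot 8 = \frac{4}{3} \approx 1.3333$)
$b{\left(v,G \right)} = - \frac{64}{3}$ ($b{\left(v,G \right)} = - 4 \left(\frac{4}{3} + 4\right) = \left(-4\right) \frac{16}{3} = - \frac{64}{3}$)
$b{\left(-206,53 \right)} + 23469 = - \frac{64}{3} + 23469 = \frac{70343}{3}$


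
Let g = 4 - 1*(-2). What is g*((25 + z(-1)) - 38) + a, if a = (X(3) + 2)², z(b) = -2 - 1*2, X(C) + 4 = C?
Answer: -101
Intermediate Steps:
X(C) = -4 + C
z(b) = -4 (z(b) = -2 - 2 = -4)
a = 1 (a = ((-4 + 3) + 2)² = (-1 + 2)² = 1² = 1)
g = 6 (g = 4 + 2 = 6)
g*((25 + z(-1)) - 38) + a = 6*((25 - 4) - 38) + 1 = 6*(21 - 38) + 1 = 6*(-17) + 1 = -102 + 1 = -101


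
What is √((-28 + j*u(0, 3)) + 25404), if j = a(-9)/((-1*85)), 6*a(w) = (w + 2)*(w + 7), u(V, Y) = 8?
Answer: 2*√412515030/255 ≈ 159.30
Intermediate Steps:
a(w) = (2 + w)*(7 + w)/6 (a(w) = ((w + 2)*(w + 7))/6 = ((2 + w)*(7 + w))/6 = (2 + w)*(7 + w)/6)
j = -7/255 (j = (7/3 + (⅙)*(-9)² + (3/2)*(-9))/((-1*85)) = (7/3 + (⅙)*81 - 27/2)/(-85) = (7/3 + 27/2 - 27/2)*(-1/85) = (7/3)*(-1/85) = -7/255 ≈ -0.027451)
√((-28 + j*u(0, 3)) + 25404) = √((-28 - 7/255*8) + 25404) = √((-28 - 56/255) + 25404) = √(-7196/255 + 25404) = √(6470824/255) = 2*√412515030/255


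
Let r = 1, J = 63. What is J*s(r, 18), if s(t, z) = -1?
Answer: -63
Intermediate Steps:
J*s(r, 18) = 63*(-1) = -63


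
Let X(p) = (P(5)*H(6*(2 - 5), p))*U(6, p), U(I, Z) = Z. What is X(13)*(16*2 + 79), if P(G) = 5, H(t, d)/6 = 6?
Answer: 259740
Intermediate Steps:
H(t, d) = 36 (H(t, d) = 6*6 = 36)
X(p) = 180*p (X(p) = (5*36)*p = 180*p)
X(13)*(16*2 + 79) = (180*13)*(16*2 + 79) = 2340*(32 + 79) = 2340*111 = 259740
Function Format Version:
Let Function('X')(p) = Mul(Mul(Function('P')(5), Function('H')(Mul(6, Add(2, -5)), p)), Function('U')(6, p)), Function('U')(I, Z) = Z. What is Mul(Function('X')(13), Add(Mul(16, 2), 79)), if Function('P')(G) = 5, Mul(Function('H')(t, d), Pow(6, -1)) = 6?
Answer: 259740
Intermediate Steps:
Function('H')(t, d) = 36 (Function('H')(t, d) = Mul(6, 6) = 36)
Function('X')(p) = Mul(180, p) (Function('X')(p) = Mul(Mul(5, 36), p) = Mul(180, p))
Mul(Function('X')(13), Add(Mul(16, 2), 79)) = Mul(Mul(180, 13), Add(Mul(16, 2), 79)) = Mul(2340, Add(32, 79)) = Mul(2340, 111) = 259740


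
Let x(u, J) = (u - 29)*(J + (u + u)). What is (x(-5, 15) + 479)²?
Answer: 95481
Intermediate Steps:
x(u, J) = (-29 + u)*(J + 2*u)
(x(-5, 15) + 479)² = ((-58*(-5) - 29*15 + 2*(-5)² + 15*(-5)) + 479)² = ((290 - 435 + 2*25 - 75) + 479)² = ((290 - 435 + 50 - 75) + 479)² = (-170 + 479)² = 309² = 95481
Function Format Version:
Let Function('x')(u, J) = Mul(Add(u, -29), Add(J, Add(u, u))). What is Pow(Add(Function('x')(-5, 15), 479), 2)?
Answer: 95481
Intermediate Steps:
Function('x')(u, J) = Mul(Add(-29, u), Add(J, Mul(2, u)))
Pow(Add(Function('x')(-5, 15), 479), 2) = Pow(Add(Add(Mul(-58, -5), Mul(-29, 15), Mul(2, Pow(-5, 2)), Mul(15, -5)), 479), 2) = Pow(Add(Add(290, -435, Mul(2, 25), -75), 479), 2) = Pow(Add(Add(290, -435, 50, -75), 479), 2) = Pow(Add(-170, 479), 2) = Pow(309, 2) = 95481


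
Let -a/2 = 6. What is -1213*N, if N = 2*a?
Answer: 29112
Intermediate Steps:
a = -12 (a = -2*6 = -12)
N = -24 (N = 2*(-12) = -24)
-1213*N = -1213*(-24) = 29112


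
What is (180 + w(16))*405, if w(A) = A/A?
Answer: 73305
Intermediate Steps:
w(A) = 1
(180 + w(16))*405 = (180 + 1)*405 = 181*405 = 73305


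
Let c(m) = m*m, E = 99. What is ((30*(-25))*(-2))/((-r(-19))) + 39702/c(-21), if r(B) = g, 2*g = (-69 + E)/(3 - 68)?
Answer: 968734/147 ≈ 6590.0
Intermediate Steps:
g = -3/13 (g = ((-69 + 99)/(3 - 68))/2 = (30/(-65))/2 = (30*(-1/65))/2 = (½)*(-6/13) = -3/13 ≈ -0.23077)
c(m) = m²
r(B) = -3/13
((30*(-25))*(-2))/((-r(-19))) + 39702/c(-21) = ((30*(-25))*(-2))/((-1*(-3/13))) + 39702/((-21)²) = (-750*(-2))/(3/13) + 39702/441 = 1500*(13/3) + 39702*(1/441) = 6500 + 13234/147 = 968734/147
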